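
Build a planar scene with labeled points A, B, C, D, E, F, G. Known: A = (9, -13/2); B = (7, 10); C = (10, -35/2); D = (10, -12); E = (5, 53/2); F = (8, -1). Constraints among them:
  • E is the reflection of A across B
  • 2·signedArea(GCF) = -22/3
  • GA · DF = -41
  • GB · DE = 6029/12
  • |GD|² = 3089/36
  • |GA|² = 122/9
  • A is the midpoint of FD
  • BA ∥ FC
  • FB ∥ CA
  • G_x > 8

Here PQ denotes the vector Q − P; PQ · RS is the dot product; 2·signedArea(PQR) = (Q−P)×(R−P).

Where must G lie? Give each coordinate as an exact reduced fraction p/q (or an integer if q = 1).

G = (26/3, -17/6)

1. G_x = 26/3  [2·signedArea(GCF) = -22/3 ∩ GB · DE = 6029/12]
2. G_y = -17/6  [2·signedArea(GCF) = -22/3 ∩ GB · DE = 6029/12]
   → G = (26/3, -17/6)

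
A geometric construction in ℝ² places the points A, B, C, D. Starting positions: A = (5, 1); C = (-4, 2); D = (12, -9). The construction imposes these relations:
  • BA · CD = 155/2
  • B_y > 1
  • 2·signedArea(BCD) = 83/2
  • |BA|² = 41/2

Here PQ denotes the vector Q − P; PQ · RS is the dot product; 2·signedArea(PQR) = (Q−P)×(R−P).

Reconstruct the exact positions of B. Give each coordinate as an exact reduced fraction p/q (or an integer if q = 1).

B = (1/2, 3/2)

1. B_x = 1/2  [2·signedArea(BCD) = 83/2 ∩ BA · CD = 155/2]
2. B_y = 3/2  [2·signedArea(BCD) = 83/2 ∩ BA · CD = 155/2]
   → B = (1/2, 3/2)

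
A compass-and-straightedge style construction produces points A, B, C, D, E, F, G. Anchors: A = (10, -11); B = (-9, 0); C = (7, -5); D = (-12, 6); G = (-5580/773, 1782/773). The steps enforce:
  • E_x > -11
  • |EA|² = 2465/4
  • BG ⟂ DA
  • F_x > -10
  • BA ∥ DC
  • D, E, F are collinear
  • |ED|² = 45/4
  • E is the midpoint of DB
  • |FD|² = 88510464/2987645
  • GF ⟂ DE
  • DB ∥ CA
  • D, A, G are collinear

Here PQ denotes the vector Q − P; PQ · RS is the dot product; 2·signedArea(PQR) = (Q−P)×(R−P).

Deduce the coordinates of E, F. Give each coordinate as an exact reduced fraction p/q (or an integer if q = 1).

1. E_x = -21/2  [E is the midpoint of DB]
2. E_y = 3  [E is the midpoint of DB]
   → E = (-21/2, 3)
3. F_x = -36972/3865  [D, E, F are collinear ∩ GF ⟂ DE]
4. F_y = 4374/3865  [D, E, F are collinear ∩ GF ⟂ DE]
   → F = (-36972/3865, 4374/3865)

E = (-21/2, 3)
F = (-36972/3865, 4374/3865)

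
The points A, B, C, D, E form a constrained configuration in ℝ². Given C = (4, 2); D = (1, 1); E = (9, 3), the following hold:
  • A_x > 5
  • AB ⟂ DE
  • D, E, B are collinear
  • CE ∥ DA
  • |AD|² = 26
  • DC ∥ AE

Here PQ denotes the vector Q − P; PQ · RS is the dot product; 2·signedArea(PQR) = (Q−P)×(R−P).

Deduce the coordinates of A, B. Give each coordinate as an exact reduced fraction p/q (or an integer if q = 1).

A = (6, 2)
B = (101/17, 38/17)

1. A_x = 6  [DC ∥ AE ∩ CE ∥ DA]
2. A_y = 2  [DC ∥ AE ∩ CE ∥ DA]
   → A = (6, 2)
3. B_x = 101/17  [D, E, B are collinear ∩ AB ⟂ DE]
4. B_y = 38/17  [D, E, B are collinear ∩ AB ⟂ DE]
   → B = (101/17, 38/17)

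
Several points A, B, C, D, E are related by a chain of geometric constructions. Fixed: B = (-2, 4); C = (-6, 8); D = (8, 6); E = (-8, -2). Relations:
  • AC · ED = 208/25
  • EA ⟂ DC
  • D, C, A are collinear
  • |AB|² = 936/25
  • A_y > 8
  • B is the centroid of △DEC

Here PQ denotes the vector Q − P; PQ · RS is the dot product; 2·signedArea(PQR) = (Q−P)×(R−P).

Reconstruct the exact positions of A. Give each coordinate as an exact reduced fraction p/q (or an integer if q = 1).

A = (-164/25, 202/25)

1. A_x = -164/25  [D, C, A are collinear ∩ EA ⟂ DC]
2. A_y = 202/25  [D, C, A are collinear ∩ EA ⟂ DC]
   → A = (-164/25, 202/25)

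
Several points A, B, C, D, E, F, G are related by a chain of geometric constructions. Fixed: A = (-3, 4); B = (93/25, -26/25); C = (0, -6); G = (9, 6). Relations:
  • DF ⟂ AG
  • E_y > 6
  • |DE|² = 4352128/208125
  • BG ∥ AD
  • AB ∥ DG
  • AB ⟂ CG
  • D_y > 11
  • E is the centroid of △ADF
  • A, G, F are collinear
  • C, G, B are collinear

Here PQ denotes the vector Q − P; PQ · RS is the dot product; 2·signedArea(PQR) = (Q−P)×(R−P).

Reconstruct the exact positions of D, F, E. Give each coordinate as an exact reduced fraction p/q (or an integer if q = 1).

D = (57/25, 276/25)
E = (789/925, 3716/555)
F = (3033/925, 4668/925)

1. D_x = 57/25  [AB ∥ DG ∩ BG ∥ AD]
2. D_y = 276/25  [AB ∥ DG ∩ BG ∥ AD]
   → D = (57/25, 276/25)
3. F_x = 3033/925  [A, G, F are collinear ∩ DF ⟂ AG]
4. F_y = 4668/925  [A, G, F are collinear ∩ DF ⟂ AG]
   → F = (3033/925, 4668/925)
5. E_x = 789/925  [E is the centroid of △ADF]
6. E_y = 3716/555  [E is the centroid of △ADF]
   → E = (789/925, 3716/555)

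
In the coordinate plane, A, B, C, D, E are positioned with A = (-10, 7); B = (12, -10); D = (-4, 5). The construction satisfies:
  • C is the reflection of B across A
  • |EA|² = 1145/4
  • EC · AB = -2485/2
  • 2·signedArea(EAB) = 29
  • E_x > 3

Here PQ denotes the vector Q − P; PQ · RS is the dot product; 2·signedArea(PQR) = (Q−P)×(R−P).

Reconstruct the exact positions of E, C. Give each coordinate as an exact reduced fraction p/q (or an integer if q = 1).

1. E_x = 4  [line 17·x + 22·y + -13 = 0 ∩ |EA|² = 1145/4]
2. E_y = -5/2  [line 17·x + 22·y + -13 = 0 ∩ |EA|² = 1145/4]
   → E = (4, -5/2)
3. C_x = -32  [C is the reflection of B across A]
4. C_y = 24  [C is the reflection of B across A]
   → C = (-32, 24)

C = (-32, 24)
E = (4, -5/2)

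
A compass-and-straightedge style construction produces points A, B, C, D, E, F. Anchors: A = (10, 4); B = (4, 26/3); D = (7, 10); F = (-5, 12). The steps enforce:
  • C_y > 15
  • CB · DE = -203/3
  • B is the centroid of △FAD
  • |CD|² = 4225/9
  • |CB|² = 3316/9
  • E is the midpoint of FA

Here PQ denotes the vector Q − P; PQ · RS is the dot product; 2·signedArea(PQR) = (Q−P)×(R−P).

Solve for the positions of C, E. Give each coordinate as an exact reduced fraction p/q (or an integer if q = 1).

C = (-14, 46/3)
E = (5/2, 8)

1. E_x = 5/2  [E is the midpoint of FA]
2. E_y = 8  [E is the midpoint of FA]
   → E = (5/2, 8)
3. C_x = -14  [line 9/2·x + 2·y + 97/3 = 0 ∩ |CB|² = 3316/9]
4. C_y = 46/3  [line 9/2·x + 2·y + 97/3 = 0 ∩ |CB|² = 3316/9]
   → C = (-14, 46/3)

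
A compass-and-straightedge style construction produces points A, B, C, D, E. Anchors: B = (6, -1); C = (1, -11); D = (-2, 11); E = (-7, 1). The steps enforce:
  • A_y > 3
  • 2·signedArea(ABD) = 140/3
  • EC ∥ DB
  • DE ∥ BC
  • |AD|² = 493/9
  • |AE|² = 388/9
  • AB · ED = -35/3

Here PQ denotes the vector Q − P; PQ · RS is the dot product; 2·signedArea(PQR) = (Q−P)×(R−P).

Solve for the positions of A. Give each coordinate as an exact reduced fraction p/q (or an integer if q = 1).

1. A_x = -1  [2·signedArea(ABD) = 140/3 ∩ AB · ED = -35/3]
2. A_y = 11/3  [2·signedArea(ABD) = 140/3 ∩ AB · ED = -35/3]
   → A = (-1, 11/3)

A = (-1, 11/3)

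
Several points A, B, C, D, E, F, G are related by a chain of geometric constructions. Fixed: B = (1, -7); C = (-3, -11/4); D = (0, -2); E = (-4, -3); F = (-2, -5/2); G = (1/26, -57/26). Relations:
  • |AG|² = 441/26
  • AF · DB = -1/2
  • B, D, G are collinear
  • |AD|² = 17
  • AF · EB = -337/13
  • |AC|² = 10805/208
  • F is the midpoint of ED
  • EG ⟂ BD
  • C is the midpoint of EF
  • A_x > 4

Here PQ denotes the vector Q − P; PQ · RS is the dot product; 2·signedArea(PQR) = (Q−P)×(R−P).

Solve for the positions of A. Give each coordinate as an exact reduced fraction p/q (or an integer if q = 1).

A = (53/13, -18/13)

1. A_x = 53/13  [AF · EB = -337/13 ∩ AF · DB = -1/2]
2. A_y = -18/13  [AF · EB = -337/13 ∩ AF · DB = -1/2]
   → A = (53/13, -18/13)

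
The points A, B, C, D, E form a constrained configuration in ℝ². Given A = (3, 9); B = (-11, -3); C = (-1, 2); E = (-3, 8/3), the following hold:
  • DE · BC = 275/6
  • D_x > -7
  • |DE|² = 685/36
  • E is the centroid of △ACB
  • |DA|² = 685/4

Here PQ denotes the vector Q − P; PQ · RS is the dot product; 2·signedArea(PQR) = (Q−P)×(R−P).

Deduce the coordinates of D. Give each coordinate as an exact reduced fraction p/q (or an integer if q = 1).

1. D_x = -6  [line -10·x + -5·y + -125/2 = 0 ∩ |DE|² = 685/36]
2. D_y = -1/2  [line -10·x + -5·y + -125/2 = 0 ∩ |DE|² = 685/36]
   → D = (-6, -1/2)

D = (-6, -1/2)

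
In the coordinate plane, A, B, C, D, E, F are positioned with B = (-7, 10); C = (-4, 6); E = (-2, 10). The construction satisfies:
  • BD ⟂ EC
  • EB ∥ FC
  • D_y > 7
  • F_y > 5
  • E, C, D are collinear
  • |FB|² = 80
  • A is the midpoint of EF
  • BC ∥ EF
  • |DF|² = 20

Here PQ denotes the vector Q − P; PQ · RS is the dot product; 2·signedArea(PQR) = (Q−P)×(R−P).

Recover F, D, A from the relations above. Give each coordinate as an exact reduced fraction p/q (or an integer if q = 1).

A = (-1/2, 8)
D = (-3, 8)
F = (1, 6)

1. F_x = 1  [EB ∥ FC ∩ BC ∥ EF]
2. F_y = 6  [EB ∥ FC ∩ BC ∥ EF]
   → F = (1, 6)
3. D_x = -3  [E, C, D are collinear ∩ BD ⟂ EC]
4. D_y = 8  [E, C, D are collinear ∩ BD ⟂ EC]
   → D = (-3, 8)
5. A_x = -1/2  [A is the midpoint of EF]
6. A_y = 8  [A is the midpoint of EF]
   → A = (-1/2, 8)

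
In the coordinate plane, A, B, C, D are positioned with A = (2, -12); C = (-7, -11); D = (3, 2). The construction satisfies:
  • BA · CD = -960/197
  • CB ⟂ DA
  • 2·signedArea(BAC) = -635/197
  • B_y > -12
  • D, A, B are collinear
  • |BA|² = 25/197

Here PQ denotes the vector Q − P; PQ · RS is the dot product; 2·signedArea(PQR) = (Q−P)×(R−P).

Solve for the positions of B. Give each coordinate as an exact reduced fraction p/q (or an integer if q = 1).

B = (399/197, -2294/197)

1. B_x = 399/197  [D, A, B are collinear ∩ CB ⟂ DA]
2. B_y = -2294/197  [D, A, B are collinear ∩ CB ⟂ DA]
   → B = (399/197, -2294/197)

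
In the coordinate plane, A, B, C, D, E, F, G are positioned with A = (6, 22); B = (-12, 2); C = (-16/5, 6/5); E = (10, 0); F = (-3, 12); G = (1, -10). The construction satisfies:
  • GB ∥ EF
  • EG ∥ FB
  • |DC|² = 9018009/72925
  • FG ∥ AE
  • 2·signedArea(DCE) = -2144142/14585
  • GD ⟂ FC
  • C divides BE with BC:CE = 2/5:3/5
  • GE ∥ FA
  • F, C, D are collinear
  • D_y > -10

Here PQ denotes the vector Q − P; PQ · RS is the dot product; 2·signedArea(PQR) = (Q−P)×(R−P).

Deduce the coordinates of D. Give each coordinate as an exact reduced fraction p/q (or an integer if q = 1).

1. D_x = -9935/2917  [F, C, D are collinear ∩ GD ⟂ FC]
2. D_y = -28932/2917  [F, C, D are collinear ∩ GD ⟂ FC]
   → D = (-9935/2917, -28932/2917)

D = (-9935/2917, -28932/2917)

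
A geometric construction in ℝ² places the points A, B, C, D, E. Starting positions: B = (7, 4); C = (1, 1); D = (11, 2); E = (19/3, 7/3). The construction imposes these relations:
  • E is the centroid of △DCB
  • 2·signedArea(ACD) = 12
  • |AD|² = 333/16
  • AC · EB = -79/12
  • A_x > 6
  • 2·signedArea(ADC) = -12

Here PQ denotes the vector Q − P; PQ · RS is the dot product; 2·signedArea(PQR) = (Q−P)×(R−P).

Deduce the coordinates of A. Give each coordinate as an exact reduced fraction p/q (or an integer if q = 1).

1. A_x = 13/2  [2·signedArea(ADC) = -12 ∩ AC · EB = -79/12]
2. A_y = 11/4  [2·signedArea(ADC) = -12 ∩ AC · EB = -79/12]
   → A = (13/2, 11/4)

A = (13/2, 11/4)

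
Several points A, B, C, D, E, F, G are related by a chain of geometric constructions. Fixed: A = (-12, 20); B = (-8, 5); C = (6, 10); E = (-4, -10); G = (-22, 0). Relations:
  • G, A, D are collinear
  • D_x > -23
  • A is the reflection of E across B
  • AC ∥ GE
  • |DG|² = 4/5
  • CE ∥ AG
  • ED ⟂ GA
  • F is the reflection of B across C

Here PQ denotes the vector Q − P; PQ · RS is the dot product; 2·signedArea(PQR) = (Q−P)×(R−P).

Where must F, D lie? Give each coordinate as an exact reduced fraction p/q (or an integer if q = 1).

1. F_x = 20  [F is the reflection of B across C]
2. F_y = 15  [F is the reflection of B across C]
   → F = (20, 15)
3. D_x = -112/5  [G, A, D are collinear ∩ ED ⟂ GA]
4. D_y = -4/5  [G, A, D are collinear ∩ ED ⟂ GA]
   → D = (-112/5, -4/5)

D = (-112/5, -4/5)
F = (20, 15)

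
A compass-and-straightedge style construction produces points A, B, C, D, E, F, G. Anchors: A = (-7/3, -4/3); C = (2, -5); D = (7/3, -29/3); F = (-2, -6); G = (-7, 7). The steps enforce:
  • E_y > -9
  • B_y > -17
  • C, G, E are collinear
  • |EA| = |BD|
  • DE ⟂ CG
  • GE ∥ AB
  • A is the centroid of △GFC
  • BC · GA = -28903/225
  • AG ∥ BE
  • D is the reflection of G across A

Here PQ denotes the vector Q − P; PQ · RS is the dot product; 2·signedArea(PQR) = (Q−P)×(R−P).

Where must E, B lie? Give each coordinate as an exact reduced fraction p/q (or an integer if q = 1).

B = (677/75, -412/25)
E = (109/25, -611/75)

1. E_x = 109/25  [C, G, E are collinear ∩ DE ⟂ CG]
2. E_y = -611/75  [C, G, E are collinear ∩ DE ⟂ CG]
   → E = (109/25, -611/75)
3. B_x = 677/75  [AG ∥ BE ∩ GE ∥ AB]
4. B_y = -412/25  [AG ∥ BE ∩ GE ∥ AB]
   → B = (677/75, -412/25)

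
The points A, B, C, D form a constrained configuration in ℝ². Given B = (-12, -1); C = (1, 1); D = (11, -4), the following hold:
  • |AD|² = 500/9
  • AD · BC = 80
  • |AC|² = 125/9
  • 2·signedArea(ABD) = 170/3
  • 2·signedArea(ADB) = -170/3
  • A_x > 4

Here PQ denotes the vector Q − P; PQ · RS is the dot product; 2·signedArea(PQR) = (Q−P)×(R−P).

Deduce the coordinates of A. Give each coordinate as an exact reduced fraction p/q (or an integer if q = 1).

A = (13/3, -2/3)

1. A_x = 13/3  [2·signedArea(ABD) = 170/3 ∩ AD · BC = 80]
2. A_y = -2/3  [2·signedArea(ABD) = 170/3 ∩ AD · BC = 80]
   → A = (13/3, -2/3)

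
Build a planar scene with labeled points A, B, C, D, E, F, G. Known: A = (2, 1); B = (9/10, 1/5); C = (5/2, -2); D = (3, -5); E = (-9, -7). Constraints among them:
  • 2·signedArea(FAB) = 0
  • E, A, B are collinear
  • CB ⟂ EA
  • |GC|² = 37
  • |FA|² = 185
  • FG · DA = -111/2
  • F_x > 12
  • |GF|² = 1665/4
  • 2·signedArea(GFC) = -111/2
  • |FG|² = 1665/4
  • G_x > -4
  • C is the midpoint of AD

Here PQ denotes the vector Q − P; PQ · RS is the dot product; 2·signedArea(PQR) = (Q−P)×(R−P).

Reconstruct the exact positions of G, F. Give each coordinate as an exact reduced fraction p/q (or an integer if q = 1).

1. F_x = 13  [line 4/5·x + -11/10·y + -1/2 = 0 ∩ |FA|² = 185]
2. F_y = 9  [line 4/5·x + -11/10·y + -1/2 = 0 ∩ |FA|² = 185]
   → F = (13, 9)
3. G_x = -7/2  [2·signedArea(GFC) = -111/2 ∩ FG · DA = -111/2]
4. G_y = -3  [2·signedArea(GFC) = -111/2 ∩ FG · DA = -111/2]
   → G = (-7/2, -3)

F = (13, 9)
G = (-7/2, -3)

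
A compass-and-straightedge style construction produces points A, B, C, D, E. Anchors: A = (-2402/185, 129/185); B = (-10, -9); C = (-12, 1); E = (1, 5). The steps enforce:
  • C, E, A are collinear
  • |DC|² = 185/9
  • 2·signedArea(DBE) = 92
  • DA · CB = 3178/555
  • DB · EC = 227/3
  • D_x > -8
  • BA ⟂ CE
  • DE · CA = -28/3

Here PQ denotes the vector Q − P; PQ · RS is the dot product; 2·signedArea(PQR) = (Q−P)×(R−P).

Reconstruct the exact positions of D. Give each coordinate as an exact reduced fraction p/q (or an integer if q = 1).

1. D_x = -23/3  [DA · CB = 3178/555 ∩ DB · EC = 227/3]
2. D_y = 7/3  [DA · CB = 3178/555 ∩ DB · EC = 227/3]
   → D = (-23/3, 7/3)

D = (-23/3, 7/3)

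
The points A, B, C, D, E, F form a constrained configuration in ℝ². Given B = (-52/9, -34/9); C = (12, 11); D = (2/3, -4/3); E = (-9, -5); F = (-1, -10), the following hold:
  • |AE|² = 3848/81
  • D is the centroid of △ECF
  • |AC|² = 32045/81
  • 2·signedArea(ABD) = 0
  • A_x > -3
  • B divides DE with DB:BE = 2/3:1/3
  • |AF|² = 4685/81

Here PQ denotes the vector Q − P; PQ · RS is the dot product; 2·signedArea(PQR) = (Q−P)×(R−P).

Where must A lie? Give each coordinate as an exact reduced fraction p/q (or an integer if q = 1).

A = (-23/9, -23/9)

1. A_x = -23/9  [line -22/9·x + 58/9·y + 92/9 = 0 ∩ |AF|² = 4685/81]
2. A_y = -23/9  [line -22/9·x + 58/9·y + 92/9 = 0 ∩ |AF|² = 4685/81]
   → A = (-23/9, -23/9)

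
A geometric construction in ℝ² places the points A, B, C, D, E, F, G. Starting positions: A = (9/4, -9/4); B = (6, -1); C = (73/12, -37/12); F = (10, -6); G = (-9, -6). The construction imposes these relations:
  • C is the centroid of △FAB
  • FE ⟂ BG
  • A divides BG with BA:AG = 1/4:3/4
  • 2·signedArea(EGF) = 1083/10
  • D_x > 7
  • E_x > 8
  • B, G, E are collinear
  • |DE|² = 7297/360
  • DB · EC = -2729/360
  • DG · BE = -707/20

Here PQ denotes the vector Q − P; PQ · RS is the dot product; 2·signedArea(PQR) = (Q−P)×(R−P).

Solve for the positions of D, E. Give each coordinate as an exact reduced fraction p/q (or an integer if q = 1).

D = (89/12, -19/4)
E = (81/10, -3/10)

1. E_x = 81/10  [B, G, E are collinear ∩ FE ⟂ BG]
2. E_y = -3/10  [B, G, E are collinear ∩ FE ⟂ BG]
   → E = (81/10, -3/10)
3. D_x = 89/12  [DB · EC = -2729/360 ∩ DG · BE = -707/20]
4. D_y = -19/4  [DB · EC = -2729/360 ∩ DG · BE = -707/20]
   → D = (89/12, -19/4)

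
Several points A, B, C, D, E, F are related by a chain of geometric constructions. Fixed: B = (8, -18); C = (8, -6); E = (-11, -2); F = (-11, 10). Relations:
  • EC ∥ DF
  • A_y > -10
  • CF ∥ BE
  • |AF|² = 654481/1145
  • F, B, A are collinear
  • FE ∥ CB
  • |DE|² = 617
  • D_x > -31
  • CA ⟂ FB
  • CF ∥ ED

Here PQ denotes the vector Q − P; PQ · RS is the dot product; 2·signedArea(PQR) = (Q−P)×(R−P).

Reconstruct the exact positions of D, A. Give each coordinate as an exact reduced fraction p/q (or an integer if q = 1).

A = (2776/1145, -11202/1145)
D = (-30, 14)

1. D_x = -30  [EC ∥ DF ∩ CF ∥ ED]
2. D_y = 14  [EC ∥ DF ∩ CF ∥ ED]
   → D = (-30, 14)
3. A_x = 2776/1145  [F, B, A are collinear ∩ CA ⟂ FB]
4. A_y = -11202/1145  [F, B, A are collinear ∩ CA ⟂ FB]
   → A = (2776/1145, -11202/1145)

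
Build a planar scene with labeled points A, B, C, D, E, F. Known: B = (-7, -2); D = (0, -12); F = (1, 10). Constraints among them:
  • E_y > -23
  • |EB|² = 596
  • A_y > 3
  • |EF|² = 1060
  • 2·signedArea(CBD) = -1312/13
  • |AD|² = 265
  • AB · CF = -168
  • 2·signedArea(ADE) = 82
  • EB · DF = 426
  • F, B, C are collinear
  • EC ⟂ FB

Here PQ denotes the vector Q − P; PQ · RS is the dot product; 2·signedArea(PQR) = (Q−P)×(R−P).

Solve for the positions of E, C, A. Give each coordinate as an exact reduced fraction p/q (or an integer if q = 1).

A = (-3, 4)
C = (-155/13, -122/13)
E = (7, -22)

1. C_x = -155/13  [F, B, C are collinear ∩ 2·signedArea(CBD) = -1312/13]
2. C_y = -122/13  [F, B, C are collinear ∩ 2·signedArea(CBD) = -1312/13]
   → C = (-155/13, -122/13)
3. A_x = -3  [line -168/13·x + -252/13·y + 504/13 = 0 ∩ |AD|² = 265]
4. A_y = 4  [line -168/13·x + -252/13·y + 504/13 = 0 ∩ |AD|² = 265]
   → A = (-3, 4)
5. E_x = 7  [EB · DF = 426 ∩ EC ⟂ FB]
6. E_y = -22  [EB · DF = 426 ∩ EC ⟂ FB]
   → E = (7, -22)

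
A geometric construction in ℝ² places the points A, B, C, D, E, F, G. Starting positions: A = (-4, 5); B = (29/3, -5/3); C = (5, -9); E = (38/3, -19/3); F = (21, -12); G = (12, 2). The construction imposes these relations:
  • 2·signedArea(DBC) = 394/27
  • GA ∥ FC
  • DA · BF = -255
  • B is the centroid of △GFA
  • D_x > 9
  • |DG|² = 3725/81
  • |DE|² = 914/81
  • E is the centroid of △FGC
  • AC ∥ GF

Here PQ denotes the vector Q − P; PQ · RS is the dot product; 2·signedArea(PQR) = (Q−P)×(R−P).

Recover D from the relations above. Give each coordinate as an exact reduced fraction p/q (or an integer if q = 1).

1. D_x = 89/9  [2·signedArea(DBC) = 394/27 ∩ DA · BF = -255]
2. D_y = -40/9  [2·signedArea(DBC) = 394/27 ∩ DA · BF = -255]
   → D = (89/9, -40/9)

D = (89/9, -40/9)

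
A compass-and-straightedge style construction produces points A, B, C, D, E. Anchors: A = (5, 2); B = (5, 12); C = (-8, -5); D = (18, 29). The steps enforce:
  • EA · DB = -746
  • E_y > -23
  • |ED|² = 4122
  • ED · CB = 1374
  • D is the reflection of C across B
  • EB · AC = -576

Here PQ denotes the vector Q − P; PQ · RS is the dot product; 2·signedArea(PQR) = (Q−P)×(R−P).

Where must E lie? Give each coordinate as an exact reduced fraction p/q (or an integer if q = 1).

1. E_x = -21  [ED · CB = 1374 ∩ EB · AC = -576]
2. E_y = -22  [ED · CB = 1374 ∩ EB · AC = -576]
   → E = (-21, -22)

E = (-21, -22)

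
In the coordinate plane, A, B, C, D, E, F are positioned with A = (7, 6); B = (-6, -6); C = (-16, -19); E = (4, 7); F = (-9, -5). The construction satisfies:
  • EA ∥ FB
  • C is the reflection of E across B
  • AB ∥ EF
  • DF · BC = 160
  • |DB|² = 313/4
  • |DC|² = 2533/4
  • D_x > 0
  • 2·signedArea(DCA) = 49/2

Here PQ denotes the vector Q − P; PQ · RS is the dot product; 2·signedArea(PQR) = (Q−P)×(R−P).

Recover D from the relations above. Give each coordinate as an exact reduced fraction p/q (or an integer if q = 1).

D = (1/2, 0)

1. D_x = 1/2  [2·signedArea(DCA) = 49/2 ∩ DF · BC = 160]
2. D_y = 0  [2·signedArea(DCA) = 49/2 ∩ DF · BC = 160]
   → D = (1/2, 0)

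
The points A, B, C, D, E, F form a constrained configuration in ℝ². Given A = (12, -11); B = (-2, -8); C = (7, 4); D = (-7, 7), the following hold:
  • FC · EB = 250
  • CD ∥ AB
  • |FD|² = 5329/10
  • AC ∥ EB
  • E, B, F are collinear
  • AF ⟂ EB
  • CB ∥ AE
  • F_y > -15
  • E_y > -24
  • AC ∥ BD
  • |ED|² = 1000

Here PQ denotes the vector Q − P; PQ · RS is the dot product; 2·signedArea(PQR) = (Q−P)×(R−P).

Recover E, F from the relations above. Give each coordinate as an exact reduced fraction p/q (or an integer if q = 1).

1. E_x = 3  [AC ∥ EB ∩ CB ∥ AE]
2. E_y = -23  [AC ∥ EB ∩ CB ∥ AE]
   → E = (3, -23)
3. F_x = 3/10  [E, B, F are collinear ∩ AF ⟂ EB]
4. F_y = -149/10  [E, B, F are collinear ∩ AF ⟂ EB]
   → F = (3/10, -149/10)

E = (3, -23)
F = (3/10, -149/10)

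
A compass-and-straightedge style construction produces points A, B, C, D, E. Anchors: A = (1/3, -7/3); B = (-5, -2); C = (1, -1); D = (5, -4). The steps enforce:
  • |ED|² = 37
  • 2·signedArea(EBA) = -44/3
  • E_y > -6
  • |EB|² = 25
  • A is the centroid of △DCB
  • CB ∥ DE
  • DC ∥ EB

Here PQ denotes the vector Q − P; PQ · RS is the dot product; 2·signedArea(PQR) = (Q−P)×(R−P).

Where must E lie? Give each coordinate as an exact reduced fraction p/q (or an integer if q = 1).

1. E_x = -1  [DC ∥ EB ∩ CB ∥ DE]
2. E_y = -5  [DC ∥ EB ∩ CB ∥ DE]
   → E = (-1, -5)

E = (-1, -5)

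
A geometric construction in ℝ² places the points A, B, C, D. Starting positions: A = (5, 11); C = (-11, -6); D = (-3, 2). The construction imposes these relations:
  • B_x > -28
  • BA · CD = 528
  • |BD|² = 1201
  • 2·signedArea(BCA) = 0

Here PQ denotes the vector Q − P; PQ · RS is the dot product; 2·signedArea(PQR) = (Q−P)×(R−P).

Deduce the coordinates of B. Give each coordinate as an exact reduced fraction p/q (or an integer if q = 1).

1. B_x = -27  [2·signedArea(BCA) = 0 ∩ BA · CD = 528]
2. B_y = -23  [2·signedArea(BCA) = 0 ∩ BA · CD = 528]
   → B = (-27, -23)

B = (-27, -23)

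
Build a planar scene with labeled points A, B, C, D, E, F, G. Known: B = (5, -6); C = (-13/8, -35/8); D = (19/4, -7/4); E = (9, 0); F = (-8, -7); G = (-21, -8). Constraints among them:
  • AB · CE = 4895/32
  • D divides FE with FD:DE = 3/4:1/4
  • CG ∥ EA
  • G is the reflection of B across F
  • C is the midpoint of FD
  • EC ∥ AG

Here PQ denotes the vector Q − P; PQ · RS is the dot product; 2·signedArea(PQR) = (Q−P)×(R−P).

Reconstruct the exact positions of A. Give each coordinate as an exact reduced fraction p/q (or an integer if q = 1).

A = (-83/8, -29/8)

1. A_x = -83/8  [EC ∥ AG ∩ CG ∥ EA]
2. A_y = -29/8  [EC ∥ AG ∩ CG ∥ EA]
   → A = (-83/8, -29/8)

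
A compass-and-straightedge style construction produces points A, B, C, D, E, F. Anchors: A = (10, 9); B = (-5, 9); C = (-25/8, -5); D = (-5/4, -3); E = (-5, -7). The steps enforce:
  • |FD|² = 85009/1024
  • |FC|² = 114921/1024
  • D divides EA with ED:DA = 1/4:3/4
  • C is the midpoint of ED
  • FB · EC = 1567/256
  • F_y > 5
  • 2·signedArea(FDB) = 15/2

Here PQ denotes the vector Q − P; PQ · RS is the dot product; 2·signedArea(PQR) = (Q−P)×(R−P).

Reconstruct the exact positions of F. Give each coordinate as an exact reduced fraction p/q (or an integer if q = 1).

F = (-145/32, 11/2)

1. F_x = -145/32  [2·signedArea(FDB) = 15/2 ∩ FB · EC = 1567/256]
2. F_y = 11/2  [2·signedArea(FDB) = 15/2 ∩ FB · EC = 1567/256]
   → F = (-145/32, 11/2)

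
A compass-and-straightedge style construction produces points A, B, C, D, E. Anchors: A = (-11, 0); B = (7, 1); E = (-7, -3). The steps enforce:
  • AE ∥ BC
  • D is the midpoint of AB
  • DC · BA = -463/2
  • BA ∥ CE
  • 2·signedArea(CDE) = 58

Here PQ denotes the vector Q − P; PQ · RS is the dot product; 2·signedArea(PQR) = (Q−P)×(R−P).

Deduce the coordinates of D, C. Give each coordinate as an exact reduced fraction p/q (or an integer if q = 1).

C = (11, -2)
D = (-2, 1/2)

1. D_x = -2  [D is the midpoint of AB]
2. D_y = 1/2  [D is the midpoint of AB]
   → D = (-2, 1/2)
3. C_x = 11  [BA ∥ CE ∩ AE ∥ BC]
4. C_y = -2  [BA ∥ CE ∩ AE ∥ BC]
   → C = (11, -2)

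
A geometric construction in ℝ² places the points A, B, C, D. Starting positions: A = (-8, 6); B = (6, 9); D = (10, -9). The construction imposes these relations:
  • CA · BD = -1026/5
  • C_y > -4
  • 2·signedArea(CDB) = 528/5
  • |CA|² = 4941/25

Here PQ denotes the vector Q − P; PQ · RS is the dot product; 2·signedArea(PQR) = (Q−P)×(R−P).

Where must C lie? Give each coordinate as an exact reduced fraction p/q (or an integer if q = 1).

1. C_x = 14/5  [CA · BD = -1026/5 ∩ 2·signedArea(CDB) = 528/5]
2. C_y = -3  [CA · BD = -1026/5 ∩ 2·signedArea(CDB) = 528/5]
   → C = (14/5, -3)

C = (14/5, -3)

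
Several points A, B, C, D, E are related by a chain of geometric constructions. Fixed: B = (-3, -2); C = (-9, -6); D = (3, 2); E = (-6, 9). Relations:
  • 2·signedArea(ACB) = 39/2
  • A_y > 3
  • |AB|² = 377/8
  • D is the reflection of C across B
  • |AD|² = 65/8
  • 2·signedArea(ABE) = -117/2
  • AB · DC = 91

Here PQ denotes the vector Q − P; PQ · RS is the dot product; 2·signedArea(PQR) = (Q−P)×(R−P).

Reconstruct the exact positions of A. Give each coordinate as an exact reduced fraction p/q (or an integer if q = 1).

1. A_x = 3/4  [2·signedArea(ACB) = 39/2 ∩ 2·signedArea(ABE) = -117/2]
2. A_y = 15/4  [2·signedArea(ACB) = 39/2 ∩ 2·signedArea(ABE) = -117/2]
   → A = (3/4, 15/4)

A = (3/4, 15/4)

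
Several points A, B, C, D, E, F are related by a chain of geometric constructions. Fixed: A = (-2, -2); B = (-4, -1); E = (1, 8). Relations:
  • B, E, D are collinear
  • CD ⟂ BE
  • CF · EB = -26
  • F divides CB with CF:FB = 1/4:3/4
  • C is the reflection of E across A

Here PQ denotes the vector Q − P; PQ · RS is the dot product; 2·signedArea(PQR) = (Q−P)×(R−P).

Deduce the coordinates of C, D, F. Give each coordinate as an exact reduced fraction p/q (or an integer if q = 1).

C = (-5, -12)
D = (-472/53, -521/53)
F = (-19/4, -37/4)

1. C_x = -5  [C is the reflection of E across A]
2. C_y = -12  [C is the reflection of E across A]
   → C = (-5, -12)
3. D_x = -472/53  [B, E, D are collinear ∩ CD ⟂ BE]
4. D_y = -521/53  [B, E, D are collinear ∩ CD ⟂ BE]
   → D = (-472/53, -521/53)
5. F_x = -19/4  [F divides CB with CF:FB = 1/4:3/4]
6. F_y = -37/4  [F divides CB with CF:FB = 1/4:3/4]
   → F = (-19/4, -37/4)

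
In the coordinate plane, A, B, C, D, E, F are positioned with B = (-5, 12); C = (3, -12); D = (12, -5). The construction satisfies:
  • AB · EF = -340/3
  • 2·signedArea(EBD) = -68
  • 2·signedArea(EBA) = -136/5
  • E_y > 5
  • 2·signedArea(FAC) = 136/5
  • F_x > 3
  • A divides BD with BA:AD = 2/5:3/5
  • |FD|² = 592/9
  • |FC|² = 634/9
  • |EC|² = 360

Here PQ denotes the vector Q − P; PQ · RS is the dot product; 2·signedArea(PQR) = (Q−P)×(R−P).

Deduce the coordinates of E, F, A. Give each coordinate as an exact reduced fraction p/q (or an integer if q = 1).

1. E_x = -3  [line 17·x + 17·y + -51 = 0 ∩ |EC|² = 360]
2. E_y = 6  [line 17·x + 17·y + -51 = 0 ∩ |EC|² = 360]
   → E = (-3, 6)
3. A_x = 9/5  [A divides BD with BA:AD = 2/5:3/5]
4. A_y = 26/5  [A divides BD with BA:AD = 2/5:3/5]
   → A = (9/5, 26/5)
5. F_x = 4  [2·signedArea(FAC) = 136/5 ∩ AB · EF = -340/3]
6. F_y = -11/3  [2·signedArea(FAC) = 136/5 ∩ AB · EF = -340/3]
   → F = (4, -11/3)

A = (9/5, 26/5)
E = (-3, 6)
F = (4, -11/3)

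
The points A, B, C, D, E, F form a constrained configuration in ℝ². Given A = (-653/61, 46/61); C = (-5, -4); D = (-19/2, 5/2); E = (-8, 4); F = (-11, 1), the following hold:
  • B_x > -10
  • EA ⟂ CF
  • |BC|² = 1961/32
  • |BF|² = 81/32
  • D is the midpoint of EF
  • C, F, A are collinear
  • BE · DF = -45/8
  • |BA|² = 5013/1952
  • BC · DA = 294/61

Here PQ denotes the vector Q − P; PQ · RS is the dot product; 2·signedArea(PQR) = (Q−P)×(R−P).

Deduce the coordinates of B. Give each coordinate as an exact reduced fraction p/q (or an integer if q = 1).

1. B_x = -79/8  [BE · DF = -45/8 ∩ BC · DA = 294/61]
2. B_y = 17/8  [BE · DF = -45/8 ∩ BC · DA = 294/61]
   → B = (-79/8, 17/8)

B = (-79/8, 17/8)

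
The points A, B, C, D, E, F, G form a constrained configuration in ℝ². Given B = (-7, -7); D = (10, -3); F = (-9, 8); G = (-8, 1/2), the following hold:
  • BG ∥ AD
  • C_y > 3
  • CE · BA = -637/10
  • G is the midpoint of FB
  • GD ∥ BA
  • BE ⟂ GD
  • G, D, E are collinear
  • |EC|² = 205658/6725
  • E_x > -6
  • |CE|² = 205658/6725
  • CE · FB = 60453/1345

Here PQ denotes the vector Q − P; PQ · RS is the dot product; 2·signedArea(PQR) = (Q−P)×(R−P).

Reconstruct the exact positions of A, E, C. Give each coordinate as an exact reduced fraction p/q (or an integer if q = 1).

A = (11, -21/2)
C = (-7/5, 18/5)
E = (-7574/1345, 53/1345)

1. A_x = 11  [BG ∥ AD ∩ GD ∥ BA]
2. A_y = -21/2  [BG ∥ AD ∩ GD ∥ BA]
   → A = (11, -21/2)
3. E_x = -7574/1345  [G, D, E are collinear ∩ BE ⟂ GD]
4. E_y = 53/1345  [G, D, E are collinear ∩ BE ⟂ GD]
   → E = (-7574/1345, 53/1345)
5. C_x = -7/5  [CE · FB = 60453/1345 ∩ CE · BA = -637/10]
6. C_y = 18/5  [CE · FB = 60453/1345 ∩ CE · BA = -637/10]
   → C = (-7/5, 18/5)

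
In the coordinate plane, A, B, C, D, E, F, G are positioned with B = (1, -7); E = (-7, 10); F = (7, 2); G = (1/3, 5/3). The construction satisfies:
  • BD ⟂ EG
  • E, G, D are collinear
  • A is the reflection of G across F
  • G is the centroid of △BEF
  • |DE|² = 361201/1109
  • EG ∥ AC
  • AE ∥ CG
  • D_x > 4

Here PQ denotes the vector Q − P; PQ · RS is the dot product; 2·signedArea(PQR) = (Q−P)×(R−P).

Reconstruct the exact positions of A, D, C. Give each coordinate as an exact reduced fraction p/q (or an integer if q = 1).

1. A_x = 41/3  [A is the reflection of G across F]
2. A_y = 7/3  [A is the reflection of G across F]
   → A = (41/3, 7/3)
3. D_x = 5459/1109  [E, G, D are collinear ∩ BD ⟂ EG]
4. D_y = -3935/1109  [E, G, D are collinear ∩ BD ⟂ EG]
   → D = (5459/1109, -3935/1109)
5. C_x = 21  [AE ∥ CG ∩ EG ∥ AC]
6. C_y = -6  [AE ∥ CG ∩ EG ∥ AC]
   → C = (21, -6)

A = (41/3, 7/3)
C = (21, -6)
D = (5459/1109, -3935/1109)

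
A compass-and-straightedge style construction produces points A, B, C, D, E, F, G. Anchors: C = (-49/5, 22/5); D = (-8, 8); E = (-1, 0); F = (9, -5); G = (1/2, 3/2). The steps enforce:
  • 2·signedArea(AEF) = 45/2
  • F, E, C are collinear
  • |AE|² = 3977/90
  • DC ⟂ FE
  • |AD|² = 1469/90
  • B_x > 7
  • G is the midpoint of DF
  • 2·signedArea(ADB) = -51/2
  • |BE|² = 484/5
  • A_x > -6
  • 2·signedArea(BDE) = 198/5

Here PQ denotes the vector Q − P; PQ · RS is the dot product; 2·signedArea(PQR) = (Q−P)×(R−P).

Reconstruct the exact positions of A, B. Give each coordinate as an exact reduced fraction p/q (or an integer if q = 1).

A = (-173/30, 139/30)
B = (39/5, -22/5)

1. A_x = -173/30  [line 5·x + 10·y + -35/2 = 0 ∩ |AD|² = 1469/90]
2. A_y = 139/30  [line 5·x + 10·y + -35/2 = 0 ∩ |AD|² = 1469/90]
   → A = (-173/30, 139/30)
3. B_x = 39/5  [2·signedArea(BDE) = 198/5 ∩ 2·signedArea(ADB) = -51/2]
4. B_y = -22/5  [2·signedArea(BDE) = 198/5 ∩ 2·signedArea(ADB) = -51/2]
   → B = (39/5, -22/5)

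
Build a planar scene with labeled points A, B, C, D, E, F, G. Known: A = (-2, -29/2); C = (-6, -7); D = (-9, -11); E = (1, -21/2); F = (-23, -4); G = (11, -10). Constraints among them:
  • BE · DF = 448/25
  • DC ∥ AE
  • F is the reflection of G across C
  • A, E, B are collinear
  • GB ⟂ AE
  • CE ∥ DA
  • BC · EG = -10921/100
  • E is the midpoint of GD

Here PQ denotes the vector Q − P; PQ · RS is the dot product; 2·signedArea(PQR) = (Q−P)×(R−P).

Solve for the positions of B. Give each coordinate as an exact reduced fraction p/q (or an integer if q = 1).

B = (121/25, -269/50)

1. B_x = 121/25  [A, E, B are collinear ∩ GB ⟂ AE]
2. B_y = -269/50  [A, E, B are collinear ∩ GB ⟂ AE]
   → B = (121/25, -269/50)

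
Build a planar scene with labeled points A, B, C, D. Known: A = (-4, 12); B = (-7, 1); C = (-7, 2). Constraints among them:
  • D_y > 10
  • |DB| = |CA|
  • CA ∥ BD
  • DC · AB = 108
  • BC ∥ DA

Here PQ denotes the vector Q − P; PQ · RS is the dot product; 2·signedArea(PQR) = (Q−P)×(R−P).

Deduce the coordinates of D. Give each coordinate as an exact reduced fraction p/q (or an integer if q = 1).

D = (-4, 11)

1. D_x = -4  [BC ∥ DA ∩ CA ∥ BD]
2. D_y = 11  [BC ∥ DA ∩ CA ∥ BD]
   → D = (-4, 11)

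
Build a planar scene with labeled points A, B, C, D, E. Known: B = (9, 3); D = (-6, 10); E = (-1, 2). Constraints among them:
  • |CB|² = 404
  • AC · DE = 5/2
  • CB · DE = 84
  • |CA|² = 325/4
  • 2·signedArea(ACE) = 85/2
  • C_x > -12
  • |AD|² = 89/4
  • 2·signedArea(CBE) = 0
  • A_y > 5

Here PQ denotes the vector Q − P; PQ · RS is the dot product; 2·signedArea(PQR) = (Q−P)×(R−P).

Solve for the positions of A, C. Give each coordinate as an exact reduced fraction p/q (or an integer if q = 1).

A = (-7/2, 6)
C = (-11, 1)

1. C_x = -11  [2·signedArea(CBE) = 0 ∩ CB · DE = 84]
2. C_y = 1  [2·signedArea(CBE) = 0 ∩ CB · DE = 84]
   → C = (-11, 1)
3. A_x = -7/2  [AC · DE = 5/2 ∩ 2·signedArea(ACE) = 85/2]
4. A_y = 6  [AC · DE = 5/2 ∩ 2·signedArea(ACE) = 85/2]
   → A = (-7/2, 6)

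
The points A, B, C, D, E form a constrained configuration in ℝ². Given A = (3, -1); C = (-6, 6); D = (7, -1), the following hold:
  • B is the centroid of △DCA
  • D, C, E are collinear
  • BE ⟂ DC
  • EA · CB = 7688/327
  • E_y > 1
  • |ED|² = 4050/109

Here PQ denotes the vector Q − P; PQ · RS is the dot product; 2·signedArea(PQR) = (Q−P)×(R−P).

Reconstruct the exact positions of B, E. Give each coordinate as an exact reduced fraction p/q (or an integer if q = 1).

B = (4/3, 4/3)
E = (178/109, 206/109)

1. B_x = 4/3  [B is the centroid of △DCA]
2. B_y = 4/3  [B is the centroid of △DCA]
   → B = (4/3, 4/3)
3. E_x = 178/109  [D, C, E are collinear ∩ BE ⟂ DC]
4. E_y = 206/109  [D, C, E are collinear ∩ BE ⟂ DC]
   → E = (178/109, 206/109)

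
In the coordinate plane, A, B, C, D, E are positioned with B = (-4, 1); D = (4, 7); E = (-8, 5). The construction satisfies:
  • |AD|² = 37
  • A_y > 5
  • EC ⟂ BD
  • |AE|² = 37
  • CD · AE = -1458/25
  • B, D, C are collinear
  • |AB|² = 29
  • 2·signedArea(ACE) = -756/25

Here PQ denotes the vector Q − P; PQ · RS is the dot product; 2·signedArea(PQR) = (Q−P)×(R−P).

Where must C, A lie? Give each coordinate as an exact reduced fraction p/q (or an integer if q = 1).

1. C_x = -116/25  [B, D, C are collinear ∩ EC ⟂ BD]
2. C_y = 13/25  [B, D, C are collinear ∩ EC ⟂ BD]
   → C = (-116/25, 13/25)
3. A_x = -2  [line -112/25·x + -84/25·y + 56/5 = 0 ∩ |AD|² = 37]
4. A_y = 6  [line -112/25·x + -84/25·y + 56/5 = 0 ∩ |AD|² = 37]
   → A = (-2, 6)

A = (-2, 6)
C = (-116/25, 13/25)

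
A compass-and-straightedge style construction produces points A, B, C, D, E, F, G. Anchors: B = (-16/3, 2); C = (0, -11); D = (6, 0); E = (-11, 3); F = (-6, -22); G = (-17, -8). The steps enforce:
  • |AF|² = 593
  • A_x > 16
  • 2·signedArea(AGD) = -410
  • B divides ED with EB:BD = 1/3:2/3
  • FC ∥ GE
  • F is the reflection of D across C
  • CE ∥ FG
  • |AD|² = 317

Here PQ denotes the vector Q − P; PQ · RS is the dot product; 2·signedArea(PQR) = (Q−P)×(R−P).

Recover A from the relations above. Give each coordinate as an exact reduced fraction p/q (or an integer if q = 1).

1. A_x = 17  [line -8·x + 23·y + 458 = 0 ∩ |AF|² = 593]
2. A_y = -14  [line -8·x + 23·y + 458 = 0 ∩ |AF|² = 593]
   → A = (17, -14)

A = (17, -14)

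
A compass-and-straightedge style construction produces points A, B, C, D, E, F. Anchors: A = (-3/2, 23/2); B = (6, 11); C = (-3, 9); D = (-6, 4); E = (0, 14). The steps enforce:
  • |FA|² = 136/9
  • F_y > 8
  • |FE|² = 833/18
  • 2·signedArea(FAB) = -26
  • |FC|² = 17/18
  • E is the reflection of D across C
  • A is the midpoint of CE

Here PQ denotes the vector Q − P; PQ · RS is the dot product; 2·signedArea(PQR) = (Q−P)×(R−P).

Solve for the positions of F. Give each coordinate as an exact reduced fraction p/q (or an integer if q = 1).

1. F_x = -7/2  [line 1/2·x + 15/2·y + -119/2 = 0 ∩ |FE|² = 833/18]
2. F_y = 49/6  [line 1/2·x + 15/2·y + -119/2 = 0 ∩ |FE|² = 833/18]
   → F = (-7/2, 49/6)

F = (-7/2, 49/6)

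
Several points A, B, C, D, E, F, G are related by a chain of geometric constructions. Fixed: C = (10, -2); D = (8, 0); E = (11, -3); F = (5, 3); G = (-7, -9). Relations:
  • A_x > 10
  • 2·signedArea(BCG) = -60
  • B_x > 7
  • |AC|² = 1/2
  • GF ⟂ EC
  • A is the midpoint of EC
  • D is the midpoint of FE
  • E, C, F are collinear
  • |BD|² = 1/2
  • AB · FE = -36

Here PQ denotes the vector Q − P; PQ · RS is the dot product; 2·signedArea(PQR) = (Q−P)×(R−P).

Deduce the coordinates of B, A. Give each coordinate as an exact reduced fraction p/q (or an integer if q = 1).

1. A_x = 21/2  [A is the midpoint of EC]
2. A_y = -5/2  [A is the midpoint of EC]
   → A = (21/2, -5/2)
3. B_x = 15/2  [2·signedArea(BCG) = -60 ∩ AB · FE = -36]
4. B_y = 1/2  [2·signedArea(BCG) = -60 ∩ AB · FE = -36]
   → B = (15/2, 1/2)

A = (21/2, -5/2)
B = (15/2, 1/2)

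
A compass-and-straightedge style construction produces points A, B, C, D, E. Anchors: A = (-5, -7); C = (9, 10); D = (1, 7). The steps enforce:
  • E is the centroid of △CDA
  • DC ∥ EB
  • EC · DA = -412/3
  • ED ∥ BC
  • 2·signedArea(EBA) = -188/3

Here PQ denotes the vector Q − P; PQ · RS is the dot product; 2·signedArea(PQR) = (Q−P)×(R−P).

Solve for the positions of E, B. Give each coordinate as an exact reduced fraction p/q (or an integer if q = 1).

1. E_x = 5/3  [E is the centroid of △CDA]
2. E_y = 10/3  [E is the centroid of △CDA]
   → E = (5/3, 10/3)
3. B_x = 29/3  [ED ∥ BC ∩ DC ∥ EB]
4. B_y = 19/3  [ED ∥ BC ∩ DC ∥ EB]
   → B = (29/3, 19/3)

B = (29/3, 19/3)
E = (5/3, 10/3)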